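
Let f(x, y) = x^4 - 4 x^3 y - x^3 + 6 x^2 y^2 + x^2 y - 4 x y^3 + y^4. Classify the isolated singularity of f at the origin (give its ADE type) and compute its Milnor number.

Type D5, Milnor number mu = 5.

The Hessian of f at 0 has rank 0. Corank 2; j^3 = -x^2*(x - y) has shape L^2 M (L != M), so D-series; mu = 5 gives D_5.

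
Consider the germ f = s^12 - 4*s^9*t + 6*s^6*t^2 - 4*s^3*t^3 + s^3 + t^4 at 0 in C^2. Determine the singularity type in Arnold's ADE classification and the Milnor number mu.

The Hessian of f at 0 is [[0, 0], [0, 0]] with rank 0, so corank 2. A Groebner basis of the Jacobian ideal J(f) in C{s,t} is {t^3, s^2}; counting standard monomials gives mu = 6. Corank 2; j^3 = s^3 is a perfect cube, so E-series; the 4-jet and mu = 6 give E_6.

Type E6, Milnor number mu = 6.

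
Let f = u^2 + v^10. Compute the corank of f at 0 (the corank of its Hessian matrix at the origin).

1

The Hessian at 0 is [[2, 0], [0, 0]] of rank 1; hence corank 1.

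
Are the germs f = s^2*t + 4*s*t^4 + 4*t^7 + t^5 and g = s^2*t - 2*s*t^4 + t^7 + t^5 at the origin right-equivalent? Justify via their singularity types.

Yes.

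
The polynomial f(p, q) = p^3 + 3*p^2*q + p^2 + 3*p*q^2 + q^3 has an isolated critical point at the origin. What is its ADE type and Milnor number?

Type A_{2}, Milnor number mu = 2.

The Hessian of f at 0 is [[2, 0], [0, 0]] with rank 1, so corank 1. A Groebner basis of the Jacobian ideal J(f) in C{p,q} is {q^2, p}; counting standard monomials gives mu = 2. Corank 1: A-series; mu = 2 gives A_2.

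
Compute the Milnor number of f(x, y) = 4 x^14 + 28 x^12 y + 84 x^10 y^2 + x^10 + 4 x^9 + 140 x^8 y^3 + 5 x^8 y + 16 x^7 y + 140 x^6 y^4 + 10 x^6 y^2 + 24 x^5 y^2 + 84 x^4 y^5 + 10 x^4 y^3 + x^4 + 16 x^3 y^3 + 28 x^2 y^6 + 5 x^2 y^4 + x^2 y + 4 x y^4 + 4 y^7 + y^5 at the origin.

6

The Hessian of f at 0 has rank 0. Corank 2; j^3 = x^2*y has shape L^2 M (L != M), so D-series; mu = 6 gives D_6.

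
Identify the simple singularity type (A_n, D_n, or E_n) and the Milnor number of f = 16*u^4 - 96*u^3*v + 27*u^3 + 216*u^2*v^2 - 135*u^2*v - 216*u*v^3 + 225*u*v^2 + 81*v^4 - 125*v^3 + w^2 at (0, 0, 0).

The Hessian of f at 0 is [[0, 0, 0], [0, 0, 0], [0, 0, 2]] with rank 1, so corank 2. A Groebner basis of the Jacobian ideal J(f) in C{u,v,w} is {v^4, u*v^2 - 29*v^3/18, u^2 - 10*u*v/3 + 25*v^2/9, w}; counting standard monomials gives mu = 6. Corank 2; j^3 = (3*u - 5*v)^3 is a perfect cube, so E-series; the 4-jet and mu = 6 give E_6.

Type E_{6}, Milnor number mu = 6.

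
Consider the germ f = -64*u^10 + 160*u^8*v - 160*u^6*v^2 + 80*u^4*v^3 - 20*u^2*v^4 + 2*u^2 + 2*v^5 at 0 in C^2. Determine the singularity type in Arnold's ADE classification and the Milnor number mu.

Type A_4, Milnor number mu = 4.

The Hessian of f at 0 has rank 1. Corank 1: A-series; mu = 4 gives A_4.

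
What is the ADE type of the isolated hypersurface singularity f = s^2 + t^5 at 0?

The Hessian of f at 0 has rank 1. Corank 1: A-series; mu = 4 gives A_4.

A4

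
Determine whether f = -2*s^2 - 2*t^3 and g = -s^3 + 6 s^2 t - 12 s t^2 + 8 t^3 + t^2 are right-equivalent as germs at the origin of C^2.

The Hessian of f at 0 has rank 1. Corank 1: A-series; mu = 2 gives A_2. The Hessian of g at 0 has rank 1. Corank 1: A-series; mu = 2 gives A_2. Both have type A_2, hence right-equivalent.

Yes.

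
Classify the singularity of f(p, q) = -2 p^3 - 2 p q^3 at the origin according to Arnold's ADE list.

E7

The Hessian of f at 0 has rank 0. Corank 2; j^3 = -2*p^3 is a perfect cube, so E-series; the 4-jet and mu = 7 give E_7.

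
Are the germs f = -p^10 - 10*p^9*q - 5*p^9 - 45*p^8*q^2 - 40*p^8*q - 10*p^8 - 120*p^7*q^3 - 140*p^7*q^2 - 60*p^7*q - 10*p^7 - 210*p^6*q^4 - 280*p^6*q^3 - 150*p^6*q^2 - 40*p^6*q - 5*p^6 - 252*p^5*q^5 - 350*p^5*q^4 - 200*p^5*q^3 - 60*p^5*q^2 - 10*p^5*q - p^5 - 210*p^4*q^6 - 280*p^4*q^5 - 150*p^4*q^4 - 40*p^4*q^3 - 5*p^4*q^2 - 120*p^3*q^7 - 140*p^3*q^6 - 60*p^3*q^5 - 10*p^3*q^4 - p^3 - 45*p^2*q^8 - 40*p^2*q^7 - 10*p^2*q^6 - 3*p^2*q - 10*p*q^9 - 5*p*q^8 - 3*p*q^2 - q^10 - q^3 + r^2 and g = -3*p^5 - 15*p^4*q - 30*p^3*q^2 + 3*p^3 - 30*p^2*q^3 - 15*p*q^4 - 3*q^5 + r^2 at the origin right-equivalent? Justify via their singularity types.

Yes.

The Hessian of f at 0 has rank 1. Corank 2; j^3 = -(p + q)^3 is a perfect cube, so E-series; the 5-jet and mu = 8 give E_8. The Hessian of g at 0 has rank 1. Corank 2; j^3 = 3*p^3 is a perfect cube, so E-series; the 5-jet and mu = 8 give E_8. Both have type E_8, hence right-equivalent.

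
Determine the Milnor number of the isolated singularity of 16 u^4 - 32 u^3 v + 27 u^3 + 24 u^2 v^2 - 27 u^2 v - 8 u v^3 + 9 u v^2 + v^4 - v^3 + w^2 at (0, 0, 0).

6

The Hessian of f at 0 has rank 1. Corank 2; j^3 = (3*u - v)^3 is a perfect cube, so E-series; the 4-jet and mu = 6 give E_6.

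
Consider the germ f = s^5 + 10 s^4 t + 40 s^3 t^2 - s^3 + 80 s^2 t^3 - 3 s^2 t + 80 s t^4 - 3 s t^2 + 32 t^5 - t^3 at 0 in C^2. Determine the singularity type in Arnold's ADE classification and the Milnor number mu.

The Hessian of f at 0 has rank 0. Corank 2; j^3 = -(s + t)^3 is a perfect cube, so E-series; the 5-jet and mu = 8 give E_8.

Type E_{8}, Milnor number mu = 8.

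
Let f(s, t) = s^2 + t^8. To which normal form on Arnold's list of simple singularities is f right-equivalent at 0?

The Hessian of f at 0 has rank 1. Corank 1: A-series; mu = 7 gives A_7.

A7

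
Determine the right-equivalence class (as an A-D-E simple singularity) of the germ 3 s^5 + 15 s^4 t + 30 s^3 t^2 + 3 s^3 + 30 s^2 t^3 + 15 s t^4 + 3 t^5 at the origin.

The Hessian of f at 0 has rank 0. Corank 2; j^3 = 3*s^3 is a perfect cube, so E-series; the 5-jet and mu = 8 give E_8.

E_8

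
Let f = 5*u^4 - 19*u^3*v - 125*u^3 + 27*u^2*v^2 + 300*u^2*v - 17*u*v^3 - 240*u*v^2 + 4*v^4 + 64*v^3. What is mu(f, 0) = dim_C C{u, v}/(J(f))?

The Hessian of f at 0 has rank 0. Corank 2; j^3 = -(5*u - 4*v)^3 is a perfect cube, so E-series; the 4-jet and mu = 7 give E_7.

7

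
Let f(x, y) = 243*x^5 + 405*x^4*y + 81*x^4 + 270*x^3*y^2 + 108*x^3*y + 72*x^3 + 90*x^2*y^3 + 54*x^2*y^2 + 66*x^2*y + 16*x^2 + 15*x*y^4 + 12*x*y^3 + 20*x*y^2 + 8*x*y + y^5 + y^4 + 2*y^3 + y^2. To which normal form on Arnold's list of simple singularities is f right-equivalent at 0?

The Hessian of f at 0 has rank 1. Corank 1: A-series; mu = 4 gives A_4.

A_{4}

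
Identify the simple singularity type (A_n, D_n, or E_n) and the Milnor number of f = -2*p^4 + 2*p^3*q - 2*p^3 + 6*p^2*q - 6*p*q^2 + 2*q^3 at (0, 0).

Type E_7, Milnor number mu = 7.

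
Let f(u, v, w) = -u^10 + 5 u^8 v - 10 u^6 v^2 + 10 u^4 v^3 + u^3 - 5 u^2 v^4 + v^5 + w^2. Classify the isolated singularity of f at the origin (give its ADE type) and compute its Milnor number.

The Hessian of f at 0 has rank 1. Corank 2; j^3 = u^3 is a perfect cube, so E-series; the 5-jet and mu = 8 give E_8.

Type E_{8}, Milnor number mu = 8.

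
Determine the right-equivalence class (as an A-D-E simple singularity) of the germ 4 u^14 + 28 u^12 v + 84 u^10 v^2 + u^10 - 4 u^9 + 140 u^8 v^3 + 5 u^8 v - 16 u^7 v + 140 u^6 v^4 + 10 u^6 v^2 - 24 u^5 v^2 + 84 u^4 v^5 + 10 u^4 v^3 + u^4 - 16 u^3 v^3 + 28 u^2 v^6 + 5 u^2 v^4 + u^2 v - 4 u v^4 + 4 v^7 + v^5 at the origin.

The Hessian of f at 0 has rank 0. Corank 2; j^3 = u^2*v has shape L^2 M (L != M), so D-series; mu = 6 gives D_6.

D_{6}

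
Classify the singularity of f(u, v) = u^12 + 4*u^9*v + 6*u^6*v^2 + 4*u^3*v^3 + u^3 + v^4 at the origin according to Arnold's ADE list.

E_6

The Hessian of f at 0 has rank 0. Corank 2; j^3 = u^3 is a perfect cube, so E-series; the 4-jet and mu = 6 give E_6.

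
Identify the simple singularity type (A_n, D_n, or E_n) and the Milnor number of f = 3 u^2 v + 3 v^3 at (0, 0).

The Hessian of f at 0 is [[0, 0], [0, 0]] with rank 0, so corank 2. A Groebner basis of the Jacobian ideal J(f) in C{u,v} is {v^3, u^2 + 3*v^2, u*v}; counting standard monomials gives mu = 4. Corank 2; j^3 = 3*v*(u^2 + v^2) splits into three distinct lines over C (the quadratic factor has nonzero discriminant), so D_4.

Type D4, Milnor number mu = 4.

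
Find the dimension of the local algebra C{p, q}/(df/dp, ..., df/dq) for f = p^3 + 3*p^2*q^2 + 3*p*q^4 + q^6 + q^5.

The Hessian of f at 0 has rank 0. Corank 2; j^3 = p^3 is a perfect cube, so E-series; the 5-jet and mu = 8 give E_8.

8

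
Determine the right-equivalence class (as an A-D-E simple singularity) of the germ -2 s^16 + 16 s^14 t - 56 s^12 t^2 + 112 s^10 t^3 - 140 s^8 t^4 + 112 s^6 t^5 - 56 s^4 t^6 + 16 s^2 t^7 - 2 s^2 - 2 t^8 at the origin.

The Hessian of f at 0 has rank 1. Corank 1: A-series; mu = 7 gives A_7.

A_{7}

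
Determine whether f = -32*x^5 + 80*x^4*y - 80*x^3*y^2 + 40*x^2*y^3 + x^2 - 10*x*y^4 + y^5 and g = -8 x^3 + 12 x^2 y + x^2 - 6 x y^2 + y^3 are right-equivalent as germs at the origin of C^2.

No.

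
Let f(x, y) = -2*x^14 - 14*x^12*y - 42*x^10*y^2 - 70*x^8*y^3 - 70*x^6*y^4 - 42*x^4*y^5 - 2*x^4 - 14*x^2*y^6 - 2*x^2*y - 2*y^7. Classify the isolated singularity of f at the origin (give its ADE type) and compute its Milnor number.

Type D8, Milnor number mu = 8.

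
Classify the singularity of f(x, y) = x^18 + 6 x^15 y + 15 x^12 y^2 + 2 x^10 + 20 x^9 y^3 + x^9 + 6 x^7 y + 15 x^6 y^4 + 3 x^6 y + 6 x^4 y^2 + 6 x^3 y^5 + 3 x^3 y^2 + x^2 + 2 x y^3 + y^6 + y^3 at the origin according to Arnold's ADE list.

A_2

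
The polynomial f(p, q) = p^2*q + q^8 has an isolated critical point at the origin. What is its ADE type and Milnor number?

Type D_{9}, Milnor number mu = 9.

The Hessian of f at 0 is [[0, 0], [0, 0]] with rank 0, so corank 2. A Groebner basis of the Jacobian ideal J(f) in C{p,q} is {p^2/8 + q^7, p^3, p*q}; counting standard monomials gives mu = 9. Corank 2; j^3 = p^2*q has shape L^2 M (L != M), so D-series; mu = 9 gives D_9.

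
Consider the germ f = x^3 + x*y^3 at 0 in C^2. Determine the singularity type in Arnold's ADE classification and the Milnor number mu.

Type E_{7}, Milnor number mu = 7.

The Hessian of f at 0 is [[0, 0], [0, 0]] with rank 0, so corank 2. A Groebner basis of the Jacobian ideal J(f) in C{x,y} is {x^3, x*y^2, 3*x^2 + y^3}; counting standard monomials gives mu = 7. Corank 2; j^3 = x^3 is a perfect cube, so E-series; the 4-jet and mu = 7 give E_7.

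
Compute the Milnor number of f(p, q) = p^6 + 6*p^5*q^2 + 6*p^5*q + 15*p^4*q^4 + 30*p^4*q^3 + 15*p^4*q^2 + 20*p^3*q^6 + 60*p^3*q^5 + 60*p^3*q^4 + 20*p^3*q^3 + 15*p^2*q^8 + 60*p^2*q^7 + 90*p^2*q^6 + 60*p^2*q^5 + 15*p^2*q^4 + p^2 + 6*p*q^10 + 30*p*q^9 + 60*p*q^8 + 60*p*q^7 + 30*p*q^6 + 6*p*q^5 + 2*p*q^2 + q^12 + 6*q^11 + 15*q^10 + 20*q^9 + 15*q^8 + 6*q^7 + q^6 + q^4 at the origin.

5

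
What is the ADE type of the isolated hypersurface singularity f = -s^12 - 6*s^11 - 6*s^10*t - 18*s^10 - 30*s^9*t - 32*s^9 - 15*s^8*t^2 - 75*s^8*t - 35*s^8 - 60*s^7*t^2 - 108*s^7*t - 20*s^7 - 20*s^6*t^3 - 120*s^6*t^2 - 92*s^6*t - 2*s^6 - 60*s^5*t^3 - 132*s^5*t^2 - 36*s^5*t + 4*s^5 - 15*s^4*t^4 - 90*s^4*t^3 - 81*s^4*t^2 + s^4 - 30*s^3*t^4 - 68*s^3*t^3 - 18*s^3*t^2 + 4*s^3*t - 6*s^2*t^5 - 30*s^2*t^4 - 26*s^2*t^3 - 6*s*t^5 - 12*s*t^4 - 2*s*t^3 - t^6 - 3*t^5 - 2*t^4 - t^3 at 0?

E_{6}

The Hessian of f at 0 has rank 0. Corank 2; j^3 = -t^3 is a perfect cube, so E-series; the 4-jet and mu = 6 give E_6.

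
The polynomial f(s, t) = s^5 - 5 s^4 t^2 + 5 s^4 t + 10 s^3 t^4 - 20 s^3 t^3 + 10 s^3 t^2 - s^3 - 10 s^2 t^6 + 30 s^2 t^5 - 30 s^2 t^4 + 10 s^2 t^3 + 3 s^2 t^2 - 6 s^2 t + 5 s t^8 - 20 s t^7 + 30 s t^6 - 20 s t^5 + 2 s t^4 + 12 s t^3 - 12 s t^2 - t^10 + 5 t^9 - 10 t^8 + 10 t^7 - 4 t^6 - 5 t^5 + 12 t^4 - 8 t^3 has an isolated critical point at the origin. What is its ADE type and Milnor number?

The Hessian of f at 0 is [[0, 0], [0, 0]] with rank 0, so corank 2. A Groebner basis of the Jacobian ideal J(f) in C{s,t} is {-7*s^2/4 + s*t^3 + 7*s*t^2/2 - 7*s*t + 7*t^3 - 7*t^2, s^2 - 2*s*t^2 + 4*s*t + t^4 - 4*t^3 + 4*t^2, s^3 - 3*s^2 - 6*s*t^2 - 12*s*t - 4*t^3 - 12*t^2, s^2*t + s^2/2 + 3*s*t^2 + 2*s*t + 2*t^3 + 2*t^2}; counting standard monomials gives mu = 8. Corank 2; j^3 = -(s + 2*t)^3 is a perfect cube, so E-series; the 5-jet and mu = 8 give E_8.

Type E_8, Milnor number mu = 8.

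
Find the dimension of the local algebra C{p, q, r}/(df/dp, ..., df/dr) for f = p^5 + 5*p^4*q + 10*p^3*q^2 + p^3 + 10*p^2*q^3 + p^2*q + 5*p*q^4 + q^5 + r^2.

The Hessian of f at 0 has rank 1. Corank 2; j^3 = p^2*(p + q) has shape L^2 M (L != M), so D-series; mu = 6 gives D_6.

6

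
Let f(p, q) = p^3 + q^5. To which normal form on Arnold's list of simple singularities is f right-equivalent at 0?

E_8

The Hessian of f at 0 has rank 0. Corank 2; j^3 = p^3 is a perfect cube, so E-series; the 5-jet and mu = 8 give E_8.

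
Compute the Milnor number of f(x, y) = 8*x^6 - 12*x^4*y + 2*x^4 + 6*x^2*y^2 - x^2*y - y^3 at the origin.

4

The Hessian of f at 0 has rank 0. Corank 2; j^3 = -y*(x^2 + y^2) splits into three distinct lines over C (the quadratic factor has nonzero discriminant), so D_4.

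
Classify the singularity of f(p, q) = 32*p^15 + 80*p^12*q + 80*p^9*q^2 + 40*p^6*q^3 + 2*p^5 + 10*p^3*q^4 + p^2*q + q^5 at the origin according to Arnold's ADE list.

D_{6}

The Hessian of f at 0 is [[0, 0], [0, 0]] with rank 0, so corank 2. A Groebner basis of the Jacobian ideal J(f) in C{p,q} is {p^2/5 + q^4, p^3, p*q}; counting standard monomials gives mu = 6. Corank 2; j^3 = p^2*q has shape L^2 M (L != M), so D-series; mu = 6 gives D_6.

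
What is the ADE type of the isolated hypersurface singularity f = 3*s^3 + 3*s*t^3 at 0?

The Hessian of f at 0 has rank 0. Corank 2; j^3 = 3*s^3 is a perfect cube, so E-series; the 4-jet and mu = 7 give E_7.

E7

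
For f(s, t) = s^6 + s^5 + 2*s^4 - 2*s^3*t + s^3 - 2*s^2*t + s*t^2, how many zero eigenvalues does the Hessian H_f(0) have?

The Hessian at 0 is [[0, 0], [0, 0]] of rank 0; hence corank 2.

2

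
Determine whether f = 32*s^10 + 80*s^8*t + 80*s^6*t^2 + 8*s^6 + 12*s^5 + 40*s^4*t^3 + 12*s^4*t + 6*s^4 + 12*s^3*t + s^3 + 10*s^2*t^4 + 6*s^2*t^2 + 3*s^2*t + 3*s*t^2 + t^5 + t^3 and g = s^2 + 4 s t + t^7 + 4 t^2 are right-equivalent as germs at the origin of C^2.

No.

The Hessian of f at 0 is [[0, 0], [0, 0]] with rank 0, so corank 2. A Groebner basis of the Jacobian ideal J(f) in C{s,t} is {s^2/16 + s*t^3 + s*t^2/4 + s*t/8 + t^3/4 + t^2/16, t^4, s^3 + 3*s^2/4 + 3*s*t/2 + t^3 + 3*t^2/4, s^2*t - s^2/4 + s*t^2 - s*t/2 - t^2/4}; counting standard monomials gives mu = 8. Corank 2; j^3 = (s + t)^3 is a perfect cube, so E-series; the 5-jet and mu = 8 give E_8. The Hessian of g at 0 is [[2, 4], [4, 8]] with rank 1, so corank 1. A Groebner basis of the Jacobian ideal J(g) in C{s,t} is {t^6, s + 2*t}; counting standard monomials gives mu = 6. Corank 1: A-series; mu = 6 gives A_6. f is E_8 but g is A_6, hence not right-equivalent.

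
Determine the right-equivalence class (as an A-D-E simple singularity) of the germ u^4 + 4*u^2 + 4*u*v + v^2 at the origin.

A_3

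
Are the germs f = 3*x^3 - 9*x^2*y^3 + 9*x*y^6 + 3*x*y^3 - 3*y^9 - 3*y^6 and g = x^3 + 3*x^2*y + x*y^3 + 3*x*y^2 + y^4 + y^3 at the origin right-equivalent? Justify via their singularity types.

The Hessian of f at 0 has rank 0. Corank 2; j^3 = 3*x^3 is a perfect cube, so E-series; the 4-jet and mu = 7 give E_7. The Hessian of g at 0 has rank 0. Corank 2; j^3 = (x + y)^3 is a perfect cube, so E-series; the 4-jet and mu = 7 give E_7. Both have type E_7, hence right-equivalent.

Yes.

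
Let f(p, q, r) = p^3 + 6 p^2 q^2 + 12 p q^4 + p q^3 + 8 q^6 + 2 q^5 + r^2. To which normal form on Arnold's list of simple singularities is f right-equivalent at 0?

E7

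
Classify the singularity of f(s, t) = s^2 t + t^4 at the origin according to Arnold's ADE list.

D_5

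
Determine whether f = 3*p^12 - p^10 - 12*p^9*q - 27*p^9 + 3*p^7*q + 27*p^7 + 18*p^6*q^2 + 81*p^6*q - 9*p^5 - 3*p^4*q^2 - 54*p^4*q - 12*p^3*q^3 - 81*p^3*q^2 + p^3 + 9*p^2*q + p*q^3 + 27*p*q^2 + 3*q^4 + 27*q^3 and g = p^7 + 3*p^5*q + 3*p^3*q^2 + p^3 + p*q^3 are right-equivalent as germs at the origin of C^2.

The Hessian of f at 0 is [[0, 0], [0, 0]] with rank 0, so corank 2. A Groebner basis of the Jacobian ideal J(f) in C{p,q} is {p^3 + 9*p^2*q + 162*p^2 + 972*p*q + 1458*q^2, -9*p^2 + p*q^2 - 54*p*q - 81*q^2, 3*p^2 + 18*p*q + q^3 + 27*q^2}; counting standard monomials gives mu = 7. Corank 2; j^3 = (p + 3*q)^3 is a perfect cube, so E-series; the 4-jet and mu = 7 give E_7. The Hessian of g at 0 is [[0, 0], [0, 0]] with rank 0, so corank 2. A Groebner basis of the Jacobian ideal J(g) in C{p,q} is {p^3, p*q^2, 3*p^2 + q^3}; counting standard monomials gives mu = 7. Corank 2; j^3 = p^3 is a perfect cube, so E-series; the 4-jet and mu = 7 give E_7. Both have type E_7, hence right-equivalent.

Yes.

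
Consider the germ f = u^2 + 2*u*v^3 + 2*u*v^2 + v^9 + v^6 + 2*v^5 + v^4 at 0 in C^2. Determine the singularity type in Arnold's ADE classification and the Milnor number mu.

Type A_8, Milnor number mu = 8.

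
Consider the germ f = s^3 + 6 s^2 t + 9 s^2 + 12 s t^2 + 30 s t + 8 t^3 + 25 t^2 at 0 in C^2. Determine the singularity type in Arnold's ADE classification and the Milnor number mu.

Type A_{2}, Milnor number mu = 2.

The Hessian of f at 0 is [[18, 30], [30, 50]] with rank 1, so corank 1. A Groebner basis of the Jacobian ideal J(f) in C{s,t} is {t^2, s + 5*t/3}; counting standard monomials gives mu = 2. Corank 1: A-series; mu = 2 gives A_2.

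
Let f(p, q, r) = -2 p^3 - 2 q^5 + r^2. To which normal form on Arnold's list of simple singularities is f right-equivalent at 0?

E8

The Hessian of f at 0 has rank 1. Corank 2; j^3 = -2*p^3 is a perfect cube, so E-series; the 5-jet and mu = 8 give E_8.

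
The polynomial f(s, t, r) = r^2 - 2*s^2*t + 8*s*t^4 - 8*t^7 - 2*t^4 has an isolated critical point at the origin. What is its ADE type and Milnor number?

The Hessian of f at 0 is [[0, 0, 0], [0, 0, 0], [0, 0, 2]] with rank 1, so corank 2. A Groebner basis of the Jacobian ideal J(f) in C{s,t,r} is {s^3, s^2/4 + t^3, s*t, r}; counting standard monomials gives mu = 5. Corank 2; j^3 = -2*s^2*t has shape L^2 M (L != M), so D-series; mu = 5 gives D_5.

Type D_5, Milnor number mu = 5.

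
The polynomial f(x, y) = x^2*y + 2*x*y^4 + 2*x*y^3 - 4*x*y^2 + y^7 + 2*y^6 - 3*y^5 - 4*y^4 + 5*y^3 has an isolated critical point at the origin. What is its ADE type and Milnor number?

Type D4, Milnor number mu = 4.

The Hessian of f at 0 is [[0, 0], [0, 0]] with rank 0, so corank 2. A Groebner basis of the Jacobian ideal J(f) in C{x,y} is {y^3, x^2 - y^2, x*y - 2*y^2}; counting standard monomials gives mu = 4. Corank 2; j^3 = y*(x^2 - 4*x*y + 5*y^2) splits into three distinct lines over C (the quadratic factor has nonzero discriminant), so D_4.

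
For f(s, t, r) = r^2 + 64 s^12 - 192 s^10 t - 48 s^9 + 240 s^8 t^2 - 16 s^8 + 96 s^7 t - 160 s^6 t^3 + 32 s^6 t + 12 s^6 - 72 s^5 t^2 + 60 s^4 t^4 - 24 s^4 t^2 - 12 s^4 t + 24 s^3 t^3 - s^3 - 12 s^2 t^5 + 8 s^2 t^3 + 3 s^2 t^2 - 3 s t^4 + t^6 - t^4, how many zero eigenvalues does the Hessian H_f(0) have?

2

Hessian at 0 has rank 1.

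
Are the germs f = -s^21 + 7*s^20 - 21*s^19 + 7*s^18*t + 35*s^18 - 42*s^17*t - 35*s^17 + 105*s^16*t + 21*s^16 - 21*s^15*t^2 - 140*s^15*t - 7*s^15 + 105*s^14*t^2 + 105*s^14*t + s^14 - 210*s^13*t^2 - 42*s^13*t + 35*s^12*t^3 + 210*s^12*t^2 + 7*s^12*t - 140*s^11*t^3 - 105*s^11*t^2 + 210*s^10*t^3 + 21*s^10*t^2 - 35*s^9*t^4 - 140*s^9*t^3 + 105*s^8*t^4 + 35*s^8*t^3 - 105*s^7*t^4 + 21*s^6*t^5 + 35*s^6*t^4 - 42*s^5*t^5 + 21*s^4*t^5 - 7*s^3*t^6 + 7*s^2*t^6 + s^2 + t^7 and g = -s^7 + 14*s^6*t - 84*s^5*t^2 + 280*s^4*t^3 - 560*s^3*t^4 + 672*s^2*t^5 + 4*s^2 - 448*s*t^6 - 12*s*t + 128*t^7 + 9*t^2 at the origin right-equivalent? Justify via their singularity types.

Yes.

The Hessian of f at 0 has rank 1. Corank 1: A-series; mu = 6 gives A_6. The Hessian of g at 0 has rank 1. Corank 1: A-series; mu = 6 gives A_6. Both have type A_6, hence right-equivalent.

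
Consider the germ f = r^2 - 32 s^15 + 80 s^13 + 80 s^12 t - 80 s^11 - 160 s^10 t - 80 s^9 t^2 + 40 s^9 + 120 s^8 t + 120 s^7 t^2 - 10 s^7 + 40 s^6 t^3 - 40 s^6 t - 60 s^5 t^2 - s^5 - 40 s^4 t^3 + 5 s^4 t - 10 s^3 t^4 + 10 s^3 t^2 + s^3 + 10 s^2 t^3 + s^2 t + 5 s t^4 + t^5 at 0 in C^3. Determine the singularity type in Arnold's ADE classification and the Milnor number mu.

Type D_6, Milnor number mu = 6.

The Hessian of f at 0 has rank 1. Corank 2; j^3 = s^2*(s + t) has shape L^2 M (L != M), so D-series; mu = 6 gives D_6.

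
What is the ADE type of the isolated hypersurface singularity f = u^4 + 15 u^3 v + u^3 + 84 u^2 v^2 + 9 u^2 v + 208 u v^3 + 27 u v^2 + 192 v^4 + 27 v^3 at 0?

The Hessian of f at 0 has rank 0. Corank 2; j^3 = (u + 3*v)^3 is a perfect cube, so E-series; the 4-jet and mu = 7 give E_7.

E7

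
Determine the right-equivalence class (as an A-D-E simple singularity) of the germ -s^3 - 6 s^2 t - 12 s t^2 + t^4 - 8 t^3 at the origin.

E6

The Hessian of f at 0 is [[0, 0], [0, 0]] with rank 0, so corank 2. A Groebner basis of the Jacobian ideal J(f) in C{s,t} is {t^3, s^2 + 4*s*t + 4*t^2}; counting standard monomials gives mu = 6. Corank 2; j^3 = -(s + 2*t)^3 is a perfect cube, so E-series; the 4-jet and mu = 6 give E_6.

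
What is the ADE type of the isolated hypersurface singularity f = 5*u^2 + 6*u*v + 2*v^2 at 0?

A_{1}

The Hessian of f at 0 has rank 2. Corank 0: nondegenerate Morse point, so A_1.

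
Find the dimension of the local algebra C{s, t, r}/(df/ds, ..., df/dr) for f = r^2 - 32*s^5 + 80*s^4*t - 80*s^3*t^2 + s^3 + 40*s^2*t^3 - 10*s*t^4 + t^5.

The Hessian of f at 0 is [[0, 0, 0], [0, 0, 0], [0, 0, 2]] with rank 1, so corank 2. A Groebner basis of the Jacobian ideal J(f) in C{s,t,r} is {t^5, s*t^3 - t^4/8, s^2, r}; counting standard monomials gives mu = 8. Corank 2; j^3 = s^3 is a perfect cube, so E-series; the 5-jet and mu = 8 give E_8.

8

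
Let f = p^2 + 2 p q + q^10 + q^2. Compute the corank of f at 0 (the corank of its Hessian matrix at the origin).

1

Hessian at 0 has rank 1.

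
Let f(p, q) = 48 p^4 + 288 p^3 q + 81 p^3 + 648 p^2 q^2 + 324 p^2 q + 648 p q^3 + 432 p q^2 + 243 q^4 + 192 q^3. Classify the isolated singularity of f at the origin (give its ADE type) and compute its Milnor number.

Type E6, Milnor number mu = 6.

The Hessian of f at 0 has rank 0. Corank 2; j^3 = 3*(3*p + 4*q)^3 is a perfect cube, so E-series; the 4-jet and mu = 6 give E_6.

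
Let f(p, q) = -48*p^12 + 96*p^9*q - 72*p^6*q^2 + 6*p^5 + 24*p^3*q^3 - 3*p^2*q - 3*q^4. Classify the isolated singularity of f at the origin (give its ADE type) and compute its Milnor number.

The Hessian of f at 0 is [[0, 0], [0, 0]] with rank 0, so corank 2. A Groebner basis of the Jacobian ideal J(f) in C{p,q} is {p^3, p^2/4 + q^3, p*q}; counting standard monomials gives mu = 5. Corank 2; j^3 = -3*p^2*q has shape L^2 M (L != M), so D-series; mu = 5 gives D_5.

Type D_5, Milnor number mu = 5.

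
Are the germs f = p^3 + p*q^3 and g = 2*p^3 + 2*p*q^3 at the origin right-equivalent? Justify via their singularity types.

Yes.

The Hessian of f at 0 has rank 0. Corank 2; j^3 = p^3 is a perfect cube, so E-series; the 4-jet and mu = 7 give E_7. The Hessian of g at 0 has rank 0. Corank 2; j^3 = 2*p^3 is a perfect cube, so E-series; the 4-jet and mu = 7 give E_7. Both have type E_7, hence right-equivalent.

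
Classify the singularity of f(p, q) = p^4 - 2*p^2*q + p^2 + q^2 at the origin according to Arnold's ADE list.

The Hessian of f at 0 is [[2, 0], [0, 2]] with rank 2, so corank 0. A Groebner basis of the Jacobian ideal J(f) in C{p,q} is {p, q}; counting standard monomials gives mu = 1. Corank 0: nondegenerate Morse point, so A_1.

A1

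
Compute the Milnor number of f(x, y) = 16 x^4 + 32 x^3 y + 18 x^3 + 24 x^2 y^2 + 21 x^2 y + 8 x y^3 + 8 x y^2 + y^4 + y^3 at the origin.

The Hessian of f at 0 has rank 0. Corank 2; j^3 = (2*x + y)*(3*x + y)^2 has shape L^2 M (L != M), so D-series; mu = 5 gives D_5.

5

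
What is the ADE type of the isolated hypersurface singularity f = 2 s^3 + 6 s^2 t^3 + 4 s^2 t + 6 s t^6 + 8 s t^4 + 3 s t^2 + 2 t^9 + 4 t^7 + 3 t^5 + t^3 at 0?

D_{4}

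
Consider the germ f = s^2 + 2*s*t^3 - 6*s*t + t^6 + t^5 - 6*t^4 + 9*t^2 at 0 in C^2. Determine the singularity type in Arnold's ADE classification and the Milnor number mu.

Type A4, Milnor number mu = 4.

The Hessian of f at 0 has rank 1. Corank 1: A-series; mu = 4 gives A_4.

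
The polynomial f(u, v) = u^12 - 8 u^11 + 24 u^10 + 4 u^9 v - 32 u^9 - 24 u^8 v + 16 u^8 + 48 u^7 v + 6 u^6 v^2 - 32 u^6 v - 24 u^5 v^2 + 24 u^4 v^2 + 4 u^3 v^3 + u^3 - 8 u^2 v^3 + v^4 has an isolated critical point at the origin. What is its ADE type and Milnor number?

Type E_{6}, Milnor number mu = 6.

The Hessian of f at 0 has rank 0. Corank 2; j^3 = u^3 is a perfect cube, so E-series; the 4-jet and mu = 6 give E_6.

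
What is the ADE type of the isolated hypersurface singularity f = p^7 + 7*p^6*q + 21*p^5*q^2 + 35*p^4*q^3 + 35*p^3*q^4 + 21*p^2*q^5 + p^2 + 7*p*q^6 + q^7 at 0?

A_6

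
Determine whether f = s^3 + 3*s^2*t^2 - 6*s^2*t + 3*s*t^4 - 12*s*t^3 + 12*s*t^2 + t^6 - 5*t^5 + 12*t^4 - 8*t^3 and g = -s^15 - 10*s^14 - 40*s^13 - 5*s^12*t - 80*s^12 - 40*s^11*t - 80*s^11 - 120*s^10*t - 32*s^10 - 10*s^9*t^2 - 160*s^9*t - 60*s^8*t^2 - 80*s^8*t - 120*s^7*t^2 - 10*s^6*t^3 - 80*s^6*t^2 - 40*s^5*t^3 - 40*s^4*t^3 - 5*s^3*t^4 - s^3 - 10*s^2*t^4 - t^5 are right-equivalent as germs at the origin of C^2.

Yes.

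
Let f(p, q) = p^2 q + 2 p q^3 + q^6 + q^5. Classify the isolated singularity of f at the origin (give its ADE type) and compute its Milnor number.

Type D_7, Milnor number mu = 7.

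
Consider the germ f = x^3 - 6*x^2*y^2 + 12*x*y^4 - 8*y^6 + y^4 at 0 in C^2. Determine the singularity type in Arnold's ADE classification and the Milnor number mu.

Type E_{6}, Milnor number mu = 6.

The Hessian of f at 0 is [[0, 0], [0, 0]] with rank 0, so corank 2. A Groebner basis of the Jacobian ideal J(f) in C{x,y} is {x^3, x^2*y, -x^2/4 + x*y^2, y^3}; counting standard monomials gives mu = 6. Corank 2; j^3 = x^3 is a perfect cube, so E-series; the 4-jet and mu = 6 give E_6.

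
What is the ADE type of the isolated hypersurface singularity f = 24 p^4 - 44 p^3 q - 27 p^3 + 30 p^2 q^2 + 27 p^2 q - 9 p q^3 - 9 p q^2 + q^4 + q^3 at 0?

The Hessian of f at 0 is [[0, 0], [0, 0]] with rank 0, so corank 2. A Groebner basis of the Jacobian ideal J(f) in C{p,q} is {19683*p^2/4 - 6561*p*q/2 + q^4 + 27*q^3/4 + 2187*q^2/4, p^3 - 135*p^2/4 + 45*p*q/2 - q^3/12 - 15*q^2/4, p^2*q - 243*p^2/4 + 81*p*q/2 - 7*q^3/36 - 27*q^2/4, -81*p^2 + p*q^2 + 54*p*q - 4*q^3/9 - 9*q^2}; counting standard monomials gives mu = 7. Corank 2; j^3 = -(3*p - q)^3 is a perfect cube, so E-series; the 4-jet and mu = 7 give E_7.

E_7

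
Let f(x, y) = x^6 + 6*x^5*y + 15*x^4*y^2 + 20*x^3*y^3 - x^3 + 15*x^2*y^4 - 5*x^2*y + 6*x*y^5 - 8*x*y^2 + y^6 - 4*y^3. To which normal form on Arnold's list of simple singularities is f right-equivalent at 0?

The Hessian of f at 0 has rank 0. Corank 2; j^3 = -(x + y)*(x + 2*y)^2 has shape L^2 M (L != M), so D-series; mu = 7 gives D_7.

D_{7}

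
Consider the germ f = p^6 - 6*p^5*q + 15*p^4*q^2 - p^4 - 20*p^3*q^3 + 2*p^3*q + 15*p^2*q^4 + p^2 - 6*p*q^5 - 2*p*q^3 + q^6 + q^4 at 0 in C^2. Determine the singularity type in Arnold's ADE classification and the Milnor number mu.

Type A3, Milnor number mu = 3.

The Hessian of f at 0 is [[2, 0], [0, 0]] with rank 1, so corank 1. A Groebner basis of the Jacobian ideal J(f) in C{p,q} is {q^3, p}; counting standard monomials gives mu = 3. Corank 1: A-series; mu = 3 gives A_3.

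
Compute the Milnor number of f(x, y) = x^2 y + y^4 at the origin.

The Hessian of f at 0 has rank 0. Corank 2; j^3 = x^2*y has shape L^2 M (L != M), so D-series; mu = 5 gives D_5.

5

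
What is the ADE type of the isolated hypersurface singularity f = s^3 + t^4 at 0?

The Hessian of f at 0 is [[0, 0], [0, 0]] with rank 0, so corank 2. A Groebner basis of the Jacobian ideal J(f) in C{s,t} is {t^3, s^2}; counting standard monomials gives mu = 6. Corank 2; j^3 = s^3 is a perfect cube, so E-series; the 4-jet and mu = 6 give E_6.

E6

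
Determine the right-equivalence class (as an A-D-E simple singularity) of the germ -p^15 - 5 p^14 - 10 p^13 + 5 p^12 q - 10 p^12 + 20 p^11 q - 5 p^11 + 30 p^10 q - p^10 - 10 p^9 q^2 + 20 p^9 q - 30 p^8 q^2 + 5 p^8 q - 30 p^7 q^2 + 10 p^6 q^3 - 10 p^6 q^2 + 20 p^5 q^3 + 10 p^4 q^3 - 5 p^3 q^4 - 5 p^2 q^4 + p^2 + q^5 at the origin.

The Hessian of f at 0 is [[2, 0], [0, 0]] with rank 1, so corank 1. A Groebner basis of the Jacobian ideal J(f) in C{p,q} is {q^4, p}; counting standard monomials gives mu = 4. Corank 1: A-series; mu = 4 gives A_4.

A_4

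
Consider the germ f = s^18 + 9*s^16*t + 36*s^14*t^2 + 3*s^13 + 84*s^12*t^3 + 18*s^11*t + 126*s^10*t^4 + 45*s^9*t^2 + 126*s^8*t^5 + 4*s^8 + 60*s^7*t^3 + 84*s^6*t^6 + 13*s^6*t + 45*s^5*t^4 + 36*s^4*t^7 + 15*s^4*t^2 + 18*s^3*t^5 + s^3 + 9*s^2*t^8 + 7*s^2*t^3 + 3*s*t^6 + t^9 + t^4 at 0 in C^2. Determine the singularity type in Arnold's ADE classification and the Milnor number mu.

Type E_6, Milnor number mu = 6.

The Hessian of f at 0 is [[0, 0], [0, 0]] with rank 0, so corank 2. A Groebner basis of the Jacobian ideal J(f) in C{s,t} is {t^3, s^2}; counting standard monomials gives mu = 6. Corank 2; j^3 = s^3 is a perfect cube, so E-series; the 4-jet and mu = 6 give E_6.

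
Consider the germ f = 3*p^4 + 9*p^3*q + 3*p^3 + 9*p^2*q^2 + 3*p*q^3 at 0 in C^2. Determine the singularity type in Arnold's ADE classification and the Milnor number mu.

The Hessian of f at 0 is [[0, 0], [0, 0]] with rank 0, so corank 2. A Groebner basis of the Jacobian ideal J(f) in C{p,q} is {3*p^2 + q^4 + q^3, p^3, p^2*q - p^2 - q^3/3, 2*p^2 + p*q^2 + 2*q^3/3}; counting standard monomials gives mu = 7. Corank 2; j^3 = 3*p^3 is a perfect cube, so E-series; the 4-jet and mu = 7 give E_7.

Type E_7, Milnor number mu = 7.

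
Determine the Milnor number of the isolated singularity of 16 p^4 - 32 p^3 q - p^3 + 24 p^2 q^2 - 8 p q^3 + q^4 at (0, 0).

The Hessian of f at 0 has rank 0. Corank 2; j^3 = -p^3 is a perfect cube, so E-series; the 4-jet and mu = 6 give E_6.

6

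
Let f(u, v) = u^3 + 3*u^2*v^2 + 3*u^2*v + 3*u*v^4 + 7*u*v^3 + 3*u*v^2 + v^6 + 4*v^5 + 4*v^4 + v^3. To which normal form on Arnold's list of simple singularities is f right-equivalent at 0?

E7

The Hessian of f at 0 is [[0, 0], [0, 0]] with rank 0, so corank 2. A Groebner basis of the Jacobian ideal J(f) in C{u,v} is {-u^2 - 2*u*v + v^4 - v^3/3 - v^2, u^3 + 2*u^2 + 4*u*v + 5*v^3/3 + 2*v^2, u^2*v - 5*u^2/3 - 10*u*v/3 - 14*v^3/9 - 5*v^2/3, u^2 + u*v^2 + 2*u*v + 4*v^3/3 + v^2}; counting standard monomials gives mu = 7. Corank 2; j^3 = (u + v)^3 is a perfect cube, so E-series; the 4-jet and mu = 7 give E_7.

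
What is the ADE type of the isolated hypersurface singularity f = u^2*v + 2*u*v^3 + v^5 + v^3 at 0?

D_{4}

The Hessian of f at 0 is [[0, 0], [0, 0]] with rank 0, so corank 2. A Groebner basis of the Jacobian ideal J(f) in C{u,v} is {v^3, u^2 + 3*v^2, u*v}; counting standard monomials gives mu = 4. Corank 2; j^3 = v*(u^2 + v^2) splits into three distinct lines over C (the quadratic factor has nonzero discriminant), so D_4.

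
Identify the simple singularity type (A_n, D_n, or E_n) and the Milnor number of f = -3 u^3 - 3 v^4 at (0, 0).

The Hessian of f at 0 is [[0, 0], [0, 0]] with rank 0, so corank 2. A Groebner basis of the Jacobian ideal J(f) in C{u,v} is {v^3, u^2}; counting standard monomials gives mu = 6. Corank 2; j^3 = -3*u^3 is a perfect cube, so E-series; the 4-jet and mu = 6 give E_6.

Type E6, Milnor number mu = 6.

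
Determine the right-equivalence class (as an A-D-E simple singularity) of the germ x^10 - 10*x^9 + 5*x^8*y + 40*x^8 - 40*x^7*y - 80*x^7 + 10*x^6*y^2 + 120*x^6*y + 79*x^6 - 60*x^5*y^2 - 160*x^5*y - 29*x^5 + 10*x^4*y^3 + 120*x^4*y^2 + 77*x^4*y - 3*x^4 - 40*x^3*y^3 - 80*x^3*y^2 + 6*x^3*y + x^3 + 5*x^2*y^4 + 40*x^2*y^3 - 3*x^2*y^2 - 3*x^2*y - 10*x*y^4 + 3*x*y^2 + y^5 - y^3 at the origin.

The Hessian of f at 0 is [[0, 0], [0, 0]] with rank 0, so corank 2. A Groebner basis of the Jacobian ideal J(f) in C{x,y} is {7*x^2/12 + x*y^3 - 7*x*y^2/6 - 7*x*y/6 + 7*y^3/6 + 7*y^2/12, 2*x^2/3 - 4*x*y^2/3 - 4*x*y/3 + y^4 + 4*y^3/3 + 2*y^2/3, x^3 - x^2/2 - 2*x*y^2 + x*y + y^3 - y^2/2, x^2*y - x^2/6 - 5*x*y^2/3 + x*y/3 + 2*y^3/3 - y^2/6}; counting standard monomials gives mu = 8. Corank 2; j^3 = (x - y)^3 is a perfect cube, so E-series; the 5-jet and mu = 8 give E_8.

E_{8}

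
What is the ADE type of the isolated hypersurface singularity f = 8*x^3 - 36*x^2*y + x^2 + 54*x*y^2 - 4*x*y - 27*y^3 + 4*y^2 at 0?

The Hessian of f at 0 has rank 1. Corank 1: A-series; mu = 2 gives A_2.

A_{2}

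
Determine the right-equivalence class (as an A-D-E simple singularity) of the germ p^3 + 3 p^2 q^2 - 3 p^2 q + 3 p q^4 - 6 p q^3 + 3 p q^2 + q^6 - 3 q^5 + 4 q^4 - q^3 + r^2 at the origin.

The Hessian of f at 0 has rank 1. Corank 2; j^3 = (p - q)^3 is a perfect cube, so E-series; the 4-jet and mu = 6 give E_6.

E_6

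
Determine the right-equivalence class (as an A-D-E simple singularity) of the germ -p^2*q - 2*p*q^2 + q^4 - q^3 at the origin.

D5

The Hessian of f at 0 is [[0, 0], [0, 0]] with rank 0, so corank 2. A Groebner basis of the Jacobian ideal J(f) in C{p,q} is {p^3 + p^2/4 - q^2/4, -p^2/4 + q^3 + q^2/4, p*q + q^2}; counting standard monomials gives mu = 5. Corank 2; j^3 = -q*(p + q)^2 has shape L^2 M (L != M), so D-series; mu = 5 gives D_5.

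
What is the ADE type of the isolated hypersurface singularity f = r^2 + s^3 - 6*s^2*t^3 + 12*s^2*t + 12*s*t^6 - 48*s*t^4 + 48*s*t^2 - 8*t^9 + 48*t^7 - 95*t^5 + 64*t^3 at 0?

The Hessian of f at 0 is [[0, 0, 0], [0, 0, 0], [0, 0, 2]] with rank 1, so corank 2. A Groebner basis of the Jacobian ideal J(f) in C{s,t,r} is {-s^2/4 + s*t^3 - 2*s*t - 4*t^2, t^4, s^3 - 48*s*t^2 - 128*t^3, s^2*t + 8*s*t^2 + 16*t^3, r}; counting standard monomials gives mu = 8. Corank 2; j^3 = (s + 4*t)^3 is a perfect cube, so E-series; the 5-jet and mu = 8 give E_8.

E_8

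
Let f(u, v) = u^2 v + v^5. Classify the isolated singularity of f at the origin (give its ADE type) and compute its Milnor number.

The Hessian of f at 0 is [[0, 0], [0, 0]] with rank 0, so corank 2. A Groebner basis of the Jacobian ideal J(f) in C{u,v} is {u^2/5 + v^4, u^3, u*v}; counting standard monomials gives mu = 6. Corank 2; j^3 = u^2*v has shape L^2 M (L != M), so D-series; mu = 6 gives D_6.

Type D_6, Milnor number mu = 6.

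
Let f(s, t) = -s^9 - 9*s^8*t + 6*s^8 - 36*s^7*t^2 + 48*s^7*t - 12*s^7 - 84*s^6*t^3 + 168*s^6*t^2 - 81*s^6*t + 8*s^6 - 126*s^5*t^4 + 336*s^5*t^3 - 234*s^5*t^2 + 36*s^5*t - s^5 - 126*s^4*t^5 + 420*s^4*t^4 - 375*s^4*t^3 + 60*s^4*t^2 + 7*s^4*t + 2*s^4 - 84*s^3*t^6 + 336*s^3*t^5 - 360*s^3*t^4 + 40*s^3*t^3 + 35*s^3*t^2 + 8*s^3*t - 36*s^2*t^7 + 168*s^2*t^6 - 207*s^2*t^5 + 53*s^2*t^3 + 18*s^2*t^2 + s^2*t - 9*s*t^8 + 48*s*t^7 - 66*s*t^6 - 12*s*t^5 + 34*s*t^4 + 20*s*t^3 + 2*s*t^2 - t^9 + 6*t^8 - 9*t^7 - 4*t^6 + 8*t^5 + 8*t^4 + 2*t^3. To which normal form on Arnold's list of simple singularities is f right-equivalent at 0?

D_{4}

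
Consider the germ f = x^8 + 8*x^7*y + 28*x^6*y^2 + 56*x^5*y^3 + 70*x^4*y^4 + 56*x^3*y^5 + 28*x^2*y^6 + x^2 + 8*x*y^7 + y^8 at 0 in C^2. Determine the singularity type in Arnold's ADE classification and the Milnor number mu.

Type A_{7}, Milnor number mu = 7.

The Hessian of f at 0 is [[2, 0], [0, 0]] with rank 1, so corank 1. A Groebner basis of the Jacobian ideal J(f) in C{x,y} is {y^7, x}; counting standard monomials gives mu = 7. Corank 1: A-series; mu = 7 gives A_7.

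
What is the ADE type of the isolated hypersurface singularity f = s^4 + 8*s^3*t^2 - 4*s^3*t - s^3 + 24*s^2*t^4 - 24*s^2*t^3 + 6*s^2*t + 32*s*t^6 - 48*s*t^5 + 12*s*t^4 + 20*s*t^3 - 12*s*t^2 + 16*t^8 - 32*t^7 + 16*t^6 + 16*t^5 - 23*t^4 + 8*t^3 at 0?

The Hessian of f at 0 has rank 0. Corank 2; j^3 = -(s - 2*t)^3 is a perfect cube, so E-series; the 4-jet and mu = 6 give E_6.

E_{6}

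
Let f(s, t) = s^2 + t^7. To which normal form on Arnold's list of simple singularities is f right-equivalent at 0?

A_{6}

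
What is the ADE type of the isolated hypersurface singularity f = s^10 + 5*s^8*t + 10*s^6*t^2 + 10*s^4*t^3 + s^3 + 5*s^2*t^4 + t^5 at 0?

The Hessian of f at 0 has rank 0. Corank 2; j^3 = s^3 is a perfect cube, so E-series; the 5-jet and mu = 8 give E_8.

E8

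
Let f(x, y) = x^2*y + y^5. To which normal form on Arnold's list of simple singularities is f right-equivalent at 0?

D6

The Hessian of f at 0 is [[0, 0], [0, 0]] with rank 0, so corank 2. A Groebner basis of the Jacobian ideal J(f) in C{x,y} is {x^2/5 + y^4, x^3, x*y}; counting standard monomials gives mu = 6. Corank 2; j^3 = x^2*y has shape L^2 M (L != M), so D-series; mu = 6 gives D_6.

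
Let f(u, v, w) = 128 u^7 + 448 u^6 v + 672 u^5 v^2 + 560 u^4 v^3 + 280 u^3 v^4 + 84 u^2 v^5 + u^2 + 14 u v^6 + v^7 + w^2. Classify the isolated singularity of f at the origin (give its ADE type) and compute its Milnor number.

The Hessian of f at 0 has rank 2. Corank 1: A-series; mu = 6 gives A_6.

Type A6, Milnor number mu = 6.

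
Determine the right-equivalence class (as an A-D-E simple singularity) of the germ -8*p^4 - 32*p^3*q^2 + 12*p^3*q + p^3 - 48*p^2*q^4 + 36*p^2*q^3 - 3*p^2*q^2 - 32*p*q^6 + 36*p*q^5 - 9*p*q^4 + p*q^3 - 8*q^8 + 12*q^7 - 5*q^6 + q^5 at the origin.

E7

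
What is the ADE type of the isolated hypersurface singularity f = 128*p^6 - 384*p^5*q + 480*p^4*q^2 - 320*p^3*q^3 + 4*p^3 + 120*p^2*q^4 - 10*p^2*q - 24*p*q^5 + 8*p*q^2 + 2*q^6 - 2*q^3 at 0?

D7

The Hessian of f at 0 has rank 0. Corank 2; j^3 = 2*(p - q)^2*(2*p - q) has shape L^2 M (L != M), so D-series; mu = 7 gives D_7.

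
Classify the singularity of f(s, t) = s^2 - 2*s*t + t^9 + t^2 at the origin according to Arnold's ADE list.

The Hessian of f at 0 is [[2, -2], [-2, 2]] with rank 1, so corank 1. A Groebner basis of the Jacobian ideal J(f) in C{s,t} is {t^8, s - t}; counting standard monomials gives mu = 8. Corank 1: A-series; mu = 8 gives A_8.

A_8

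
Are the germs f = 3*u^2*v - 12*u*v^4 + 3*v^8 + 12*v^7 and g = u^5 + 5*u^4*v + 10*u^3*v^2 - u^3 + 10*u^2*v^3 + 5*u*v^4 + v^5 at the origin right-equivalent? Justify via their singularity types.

No.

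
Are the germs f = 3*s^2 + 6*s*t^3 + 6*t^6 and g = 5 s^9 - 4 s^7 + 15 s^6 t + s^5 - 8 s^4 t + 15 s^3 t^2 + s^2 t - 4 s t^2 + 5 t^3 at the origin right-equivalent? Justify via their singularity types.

No.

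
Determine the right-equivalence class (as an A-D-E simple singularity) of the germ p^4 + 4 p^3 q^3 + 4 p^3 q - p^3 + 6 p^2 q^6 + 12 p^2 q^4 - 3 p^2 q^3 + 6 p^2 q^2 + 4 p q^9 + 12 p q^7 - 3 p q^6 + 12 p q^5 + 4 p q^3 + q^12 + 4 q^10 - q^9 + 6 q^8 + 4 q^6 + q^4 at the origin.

E_6

The Hessian of f at 0 is [[0, 0], [0, 0]] with rank 0, so corank 2. A Groebner basis of the Jacobian ideal J(f) in C{p,q} is {q^4, p*q^2 + q^3/3, p^2}; counting standard monomials gives mu = 6. Corank 2; j^3 = -p^3 is a perfect cube, so E-series; the 4-jet and mu = 6 give E_6.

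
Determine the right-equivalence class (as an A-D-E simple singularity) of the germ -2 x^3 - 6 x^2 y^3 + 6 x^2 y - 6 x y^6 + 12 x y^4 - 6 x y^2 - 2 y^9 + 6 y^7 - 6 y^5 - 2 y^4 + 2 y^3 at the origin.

E6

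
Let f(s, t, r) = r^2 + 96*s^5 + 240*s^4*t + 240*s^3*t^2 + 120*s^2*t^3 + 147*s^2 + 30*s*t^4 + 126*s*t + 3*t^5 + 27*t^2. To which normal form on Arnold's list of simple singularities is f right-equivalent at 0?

A4

The Hessian of f at 0 has rank 2. Corank 1: A-series; mu = 4 gives A_4.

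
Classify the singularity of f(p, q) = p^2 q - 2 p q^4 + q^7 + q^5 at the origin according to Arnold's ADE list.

D_{6}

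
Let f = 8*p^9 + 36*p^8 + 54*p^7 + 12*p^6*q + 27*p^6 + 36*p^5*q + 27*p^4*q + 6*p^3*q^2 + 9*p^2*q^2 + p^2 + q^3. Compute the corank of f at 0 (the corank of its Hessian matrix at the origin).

The Hessian at 0 is [[2, 0], [0, 0]] of rank 1; hence corank 1.

1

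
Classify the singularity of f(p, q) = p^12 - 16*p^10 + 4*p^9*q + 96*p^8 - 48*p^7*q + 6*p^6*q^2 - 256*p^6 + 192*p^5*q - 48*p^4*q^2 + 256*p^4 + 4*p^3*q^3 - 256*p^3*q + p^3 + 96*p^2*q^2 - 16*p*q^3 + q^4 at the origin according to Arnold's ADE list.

The Hessian of f at 0 has rank 0. Corank 2; j^3 = p^3 is a perfect cube, so E-series; the 4-jet and mu = 6 give E_6.

E_6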